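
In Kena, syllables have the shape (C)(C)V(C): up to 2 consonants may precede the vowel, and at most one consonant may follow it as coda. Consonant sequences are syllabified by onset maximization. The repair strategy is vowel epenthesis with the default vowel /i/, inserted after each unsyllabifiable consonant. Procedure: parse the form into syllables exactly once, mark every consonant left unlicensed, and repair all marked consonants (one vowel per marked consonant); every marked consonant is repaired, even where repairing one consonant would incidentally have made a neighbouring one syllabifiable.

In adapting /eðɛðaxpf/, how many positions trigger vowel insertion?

The unsyllabifiable consonants are /p/, /f/; each receives one epenthetic vowel.

2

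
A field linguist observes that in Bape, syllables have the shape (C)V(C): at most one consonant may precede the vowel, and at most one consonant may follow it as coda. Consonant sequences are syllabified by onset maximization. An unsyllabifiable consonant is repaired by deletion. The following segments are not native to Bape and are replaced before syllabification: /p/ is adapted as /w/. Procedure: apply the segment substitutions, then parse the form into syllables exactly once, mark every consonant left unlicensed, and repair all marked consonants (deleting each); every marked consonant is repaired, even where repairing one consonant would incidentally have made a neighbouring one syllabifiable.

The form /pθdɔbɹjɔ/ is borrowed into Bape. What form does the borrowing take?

dɔbjɔ

Substitution: /p/ → /w/, giving /wθdɔbɹjɔ/.
Syllabifying with onset maximization leaves /w/, /θ/, /ɹ/ stranded (at most one coda consonant is licensed; onsets are limited to one consonant).
Deletion applies to /w/, /θ/, /ɹ/.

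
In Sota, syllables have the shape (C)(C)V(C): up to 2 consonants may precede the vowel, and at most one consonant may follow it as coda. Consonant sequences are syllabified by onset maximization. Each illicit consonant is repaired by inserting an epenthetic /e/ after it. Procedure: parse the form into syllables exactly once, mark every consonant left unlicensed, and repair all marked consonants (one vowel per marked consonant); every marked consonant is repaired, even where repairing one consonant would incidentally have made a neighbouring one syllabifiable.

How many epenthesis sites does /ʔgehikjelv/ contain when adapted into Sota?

1

The unsyllabifiable consonants are /v/; each receives one epenthetic vowel.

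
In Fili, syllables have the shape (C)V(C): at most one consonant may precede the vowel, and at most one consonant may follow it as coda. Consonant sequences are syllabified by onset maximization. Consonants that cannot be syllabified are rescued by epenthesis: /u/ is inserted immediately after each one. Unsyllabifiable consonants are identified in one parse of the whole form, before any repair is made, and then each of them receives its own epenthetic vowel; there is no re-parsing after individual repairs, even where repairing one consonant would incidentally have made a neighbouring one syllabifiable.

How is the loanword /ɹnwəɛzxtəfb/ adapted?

ɹunuwəɛzxutəfbu

Under (C)V(C), the unsyllabifiable consonants are /ɹ/, /n/, /x/, /b/ (at most one coda consonant is licensed; onsets are limited to one consonant).
Epenthesis after each stranded consonant: /ɹ/ → /ɹu/, /n/ → /nu/, /x/ → /xu/, /b/ → /bu/.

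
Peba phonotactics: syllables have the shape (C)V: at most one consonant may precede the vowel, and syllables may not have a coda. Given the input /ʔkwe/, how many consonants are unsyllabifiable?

2

Under (C)V, the unsyllabifiable consonants are /ʔ/, /k/ (no codas are permitted; onsets are limited to one consonant).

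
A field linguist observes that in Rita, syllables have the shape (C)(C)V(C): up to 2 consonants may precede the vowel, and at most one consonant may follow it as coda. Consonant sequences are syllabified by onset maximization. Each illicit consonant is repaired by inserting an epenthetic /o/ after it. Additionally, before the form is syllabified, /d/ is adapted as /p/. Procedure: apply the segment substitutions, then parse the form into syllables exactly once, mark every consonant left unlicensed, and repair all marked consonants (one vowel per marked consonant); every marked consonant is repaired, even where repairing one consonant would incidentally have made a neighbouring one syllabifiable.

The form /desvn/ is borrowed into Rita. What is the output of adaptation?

pesvono

Substitution: /d/ → /p/, giving /pesvn/.
The consonants /v/, /n/ cannot be parsed into a legal (C)(C)V(C) syllable (at most one coda consonant is licensed; onsets may contain at most 2 consonants).
Epenthesis after each stranded consonant: /v/ → /vo/, /n/ → /no/.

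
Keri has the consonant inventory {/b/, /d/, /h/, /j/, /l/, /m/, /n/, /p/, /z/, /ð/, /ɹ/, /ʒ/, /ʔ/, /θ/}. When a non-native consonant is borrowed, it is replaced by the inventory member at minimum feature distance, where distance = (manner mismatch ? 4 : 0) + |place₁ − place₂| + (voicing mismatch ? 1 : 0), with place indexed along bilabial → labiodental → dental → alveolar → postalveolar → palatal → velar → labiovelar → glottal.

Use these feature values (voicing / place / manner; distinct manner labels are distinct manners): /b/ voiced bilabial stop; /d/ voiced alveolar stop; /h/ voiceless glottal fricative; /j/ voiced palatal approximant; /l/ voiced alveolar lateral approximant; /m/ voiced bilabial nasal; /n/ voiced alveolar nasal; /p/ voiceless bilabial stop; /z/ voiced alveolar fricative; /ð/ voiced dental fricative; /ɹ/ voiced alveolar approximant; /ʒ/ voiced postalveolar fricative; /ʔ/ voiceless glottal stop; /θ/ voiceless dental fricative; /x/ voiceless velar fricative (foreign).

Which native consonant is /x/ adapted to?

h

/h/ is closest: same manner (fricative), place distance 2 (velar→glottal), same voicing; total 2. Next closest is /ʒ/ at distance 3.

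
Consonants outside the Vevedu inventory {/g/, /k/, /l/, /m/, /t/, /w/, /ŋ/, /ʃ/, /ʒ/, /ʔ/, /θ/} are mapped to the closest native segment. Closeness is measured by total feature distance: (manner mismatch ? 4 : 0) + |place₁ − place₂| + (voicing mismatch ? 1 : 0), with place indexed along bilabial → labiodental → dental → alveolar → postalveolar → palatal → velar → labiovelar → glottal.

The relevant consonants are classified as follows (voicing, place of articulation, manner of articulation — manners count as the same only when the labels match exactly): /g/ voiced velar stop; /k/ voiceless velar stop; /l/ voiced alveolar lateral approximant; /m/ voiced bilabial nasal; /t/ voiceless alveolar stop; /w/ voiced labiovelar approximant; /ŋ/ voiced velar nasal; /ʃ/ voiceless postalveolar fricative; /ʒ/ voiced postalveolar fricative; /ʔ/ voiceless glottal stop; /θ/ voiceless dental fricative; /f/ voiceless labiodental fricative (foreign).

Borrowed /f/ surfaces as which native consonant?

θ

/θ/ is closest: same manner (fricative), place distance 1 (labiodental→dental), same voicing; total 1. Next closest is /ʃ/ at distance 3.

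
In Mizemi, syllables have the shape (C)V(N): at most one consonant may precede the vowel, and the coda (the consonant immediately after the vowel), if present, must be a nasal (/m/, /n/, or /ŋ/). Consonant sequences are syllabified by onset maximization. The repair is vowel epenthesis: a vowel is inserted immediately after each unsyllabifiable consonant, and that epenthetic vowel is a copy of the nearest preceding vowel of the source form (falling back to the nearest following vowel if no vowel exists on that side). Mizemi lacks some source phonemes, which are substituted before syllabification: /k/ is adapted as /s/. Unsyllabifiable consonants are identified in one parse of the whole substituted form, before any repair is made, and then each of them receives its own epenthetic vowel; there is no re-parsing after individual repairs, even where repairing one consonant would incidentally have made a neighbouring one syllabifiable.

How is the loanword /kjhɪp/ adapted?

sɪjɪhɪpɪ

Substitution: /k/ → /s/, giving /sjhɪp/.
Under (C)V(N), the unsyllabifiable consonants are /s/, /j/, /p/ (only a nasal (/m/, /n/, or /ŋ/) is licensed in coda position; onsets are limited to one consonant).
Each unlicensed consonant becomes the onset of a new syllable: /s/ → /sɪ/, /j/ → /jɪ/, /p/ → /pɪ/.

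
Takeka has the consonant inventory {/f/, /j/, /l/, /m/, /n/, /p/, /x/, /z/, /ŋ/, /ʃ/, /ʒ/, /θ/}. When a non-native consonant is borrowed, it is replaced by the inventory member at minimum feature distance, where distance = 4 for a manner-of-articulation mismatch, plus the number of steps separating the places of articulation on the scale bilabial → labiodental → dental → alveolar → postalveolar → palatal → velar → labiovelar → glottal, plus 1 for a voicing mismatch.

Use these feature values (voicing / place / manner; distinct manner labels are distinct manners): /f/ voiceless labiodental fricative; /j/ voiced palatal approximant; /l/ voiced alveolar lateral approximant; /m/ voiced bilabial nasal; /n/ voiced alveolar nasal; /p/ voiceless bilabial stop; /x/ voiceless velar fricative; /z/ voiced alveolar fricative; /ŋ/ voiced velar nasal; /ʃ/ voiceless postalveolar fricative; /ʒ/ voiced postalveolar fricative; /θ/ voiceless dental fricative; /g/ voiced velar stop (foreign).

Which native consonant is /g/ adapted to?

ŋ

/ŋ/ is closest: manner differs (stop→nasal, +4), place distance 0 (velar→velar), same voicing; total 4. Next closest is /j/ at distance 5.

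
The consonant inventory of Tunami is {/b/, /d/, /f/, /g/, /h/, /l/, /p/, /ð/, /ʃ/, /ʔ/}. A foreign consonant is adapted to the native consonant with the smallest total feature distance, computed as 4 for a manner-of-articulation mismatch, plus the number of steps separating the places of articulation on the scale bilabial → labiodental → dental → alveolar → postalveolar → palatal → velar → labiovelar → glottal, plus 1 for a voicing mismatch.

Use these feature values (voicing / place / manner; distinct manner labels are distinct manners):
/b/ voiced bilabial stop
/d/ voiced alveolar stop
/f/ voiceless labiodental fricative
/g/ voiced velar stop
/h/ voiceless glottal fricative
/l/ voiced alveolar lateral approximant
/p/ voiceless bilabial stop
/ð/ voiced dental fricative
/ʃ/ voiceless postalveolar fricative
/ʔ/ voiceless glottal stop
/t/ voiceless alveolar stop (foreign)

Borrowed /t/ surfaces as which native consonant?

/d/ is closest: same manner (stop), place distance 0 (alveolar→alveolar), voicing differs (+1); total 1. Next closest is /p/ at distance 3.

d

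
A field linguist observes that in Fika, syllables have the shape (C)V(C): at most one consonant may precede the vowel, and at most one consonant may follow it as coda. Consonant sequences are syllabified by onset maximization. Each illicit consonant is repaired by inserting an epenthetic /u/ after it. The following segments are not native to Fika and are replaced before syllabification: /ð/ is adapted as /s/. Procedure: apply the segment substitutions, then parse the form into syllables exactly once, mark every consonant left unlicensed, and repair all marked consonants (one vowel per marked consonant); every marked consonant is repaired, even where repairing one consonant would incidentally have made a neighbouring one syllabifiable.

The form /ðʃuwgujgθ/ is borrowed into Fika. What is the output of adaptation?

Substitution: /ð/ → /s/, giving /sʃuwgujgθ/.
Syllabifying with onset maximization leaves /s/, /g/, /θ/ stranded (at most one coda consonant is licensed; onsets are limited to one consonant).
Each unlicensed consonant becomes the onset of a new syllable: /s/ → /su/, /g/ → /gu/, /θ/ → /θu/.

suʃuwgujguθu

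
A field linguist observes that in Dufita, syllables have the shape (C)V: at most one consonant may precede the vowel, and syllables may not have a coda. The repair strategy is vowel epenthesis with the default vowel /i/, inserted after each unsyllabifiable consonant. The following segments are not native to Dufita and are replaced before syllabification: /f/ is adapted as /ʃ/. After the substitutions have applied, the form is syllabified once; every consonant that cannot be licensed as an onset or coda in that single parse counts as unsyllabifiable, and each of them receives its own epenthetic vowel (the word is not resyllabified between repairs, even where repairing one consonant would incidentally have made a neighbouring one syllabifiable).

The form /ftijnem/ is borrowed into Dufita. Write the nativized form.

Substitution: /f/ → /ʃ/, giving /ʃtijnem/.
Syllabifying with onset maximization leaves /ʃ/, /j/, /m/ stranded (no codas are permitted; onsets are limited to one consonant).
Epenthesis after each stranded consonant: /ʃ/ → /ʃi/, /j/ → /ji/, /m/ → /mi/.

ʃitijinemi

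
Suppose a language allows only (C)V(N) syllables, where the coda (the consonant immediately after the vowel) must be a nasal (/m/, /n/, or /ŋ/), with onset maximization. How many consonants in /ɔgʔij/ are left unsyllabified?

2

Syllabifying with onset maximization leaves /g/, /j/ stranded (only a nasal (/m/, /n/, or /ŋ/) is licensed in coda position; onsets are limited to one consonant).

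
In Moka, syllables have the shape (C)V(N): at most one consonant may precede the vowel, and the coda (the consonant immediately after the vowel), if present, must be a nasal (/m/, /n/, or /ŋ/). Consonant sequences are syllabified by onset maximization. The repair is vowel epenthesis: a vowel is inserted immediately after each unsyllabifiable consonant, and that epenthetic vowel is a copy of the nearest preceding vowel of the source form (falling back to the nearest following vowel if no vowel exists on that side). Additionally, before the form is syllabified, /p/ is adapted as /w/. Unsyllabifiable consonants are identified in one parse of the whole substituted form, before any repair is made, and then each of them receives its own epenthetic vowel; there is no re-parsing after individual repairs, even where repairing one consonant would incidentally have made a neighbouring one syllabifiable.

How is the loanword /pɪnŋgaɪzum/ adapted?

wɪnŋɪgaɪzum

Substitution: /p/ → /w/, giving /wɪnŋgaɪzum/.
Syllabifying with onset maximization leaves /ŋ/ stranded (only a nasal (/m/, /n/, or /ŋ/) is licensed in coda position; onsets are limited to one consonant).
Inserting the epenthetic vowel yields /ŋ/ → /ŋɪ/.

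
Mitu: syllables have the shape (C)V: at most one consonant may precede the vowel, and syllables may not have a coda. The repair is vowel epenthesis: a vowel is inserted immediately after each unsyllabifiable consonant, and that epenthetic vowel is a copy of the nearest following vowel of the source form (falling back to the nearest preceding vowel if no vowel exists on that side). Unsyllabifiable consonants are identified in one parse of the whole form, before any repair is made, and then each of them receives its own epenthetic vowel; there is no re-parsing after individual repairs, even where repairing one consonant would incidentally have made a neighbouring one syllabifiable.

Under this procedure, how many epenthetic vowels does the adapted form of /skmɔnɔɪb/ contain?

The unsyllabifiable consonants are /s/, /k/, /b/; each receives one epenthetic vowel.

3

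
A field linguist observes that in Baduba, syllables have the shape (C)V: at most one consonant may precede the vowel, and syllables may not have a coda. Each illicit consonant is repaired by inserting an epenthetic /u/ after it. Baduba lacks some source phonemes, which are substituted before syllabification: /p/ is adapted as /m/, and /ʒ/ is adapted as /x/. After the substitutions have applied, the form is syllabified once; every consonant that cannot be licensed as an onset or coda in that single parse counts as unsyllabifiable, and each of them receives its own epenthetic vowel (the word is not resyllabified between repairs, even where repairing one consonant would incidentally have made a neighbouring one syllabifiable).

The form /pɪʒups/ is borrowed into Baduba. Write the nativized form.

Substitution: /p/ → /m/, /ʒ/ → /x/, giving /mɪxums/.
Syllabifying with onset maximization leaves /m/, /s/ stranded (no codas are permitted; onsets are limited to one consonant).
Each unlicensed consonant becomes the onset of a new syllable: /m/ → /mu/, /s/ → /su/.

mɪxumusu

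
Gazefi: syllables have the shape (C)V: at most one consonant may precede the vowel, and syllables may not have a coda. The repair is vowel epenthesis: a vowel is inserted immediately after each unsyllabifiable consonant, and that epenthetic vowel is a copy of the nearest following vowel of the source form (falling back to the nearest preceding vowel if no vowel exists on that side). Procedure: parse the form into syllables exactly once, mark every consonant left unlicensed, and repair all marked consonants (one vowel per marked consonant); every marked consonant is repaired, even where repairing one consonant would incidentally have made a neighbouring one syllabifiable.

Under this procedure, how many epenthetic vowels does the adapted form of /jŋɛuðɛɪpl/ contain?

The unsyllabifiable consonants are /j/, /p/, /l/; each receives one epenthetic vowel.

3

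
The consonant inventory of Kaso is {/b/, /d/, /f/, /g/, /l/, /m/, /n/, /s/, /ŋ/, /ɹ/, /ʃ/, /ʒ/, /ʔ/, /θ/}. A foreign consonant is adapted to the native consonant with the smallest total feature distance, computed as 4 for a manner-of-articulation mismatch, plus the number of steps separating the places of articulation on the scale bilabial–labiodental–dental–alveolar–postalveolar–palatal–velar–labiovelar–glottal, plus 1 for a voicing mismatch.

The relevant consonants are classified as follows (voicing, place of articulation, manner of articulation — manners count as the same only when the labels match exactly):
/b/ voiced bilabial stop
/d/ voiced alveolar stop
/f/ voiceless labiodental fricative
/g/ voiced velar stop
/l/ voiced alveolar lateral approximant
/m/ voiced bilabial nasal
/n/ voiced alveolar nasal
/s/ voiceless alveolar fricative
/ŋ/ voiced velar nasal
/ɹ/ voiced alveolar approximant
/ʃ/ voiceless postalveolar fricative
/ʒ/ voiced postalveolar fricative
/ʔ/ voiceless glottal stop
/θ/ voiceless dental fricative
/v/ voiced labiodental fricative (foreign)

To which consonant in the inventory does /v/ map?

f

/f/ is closest: same manner (fricative), place distance 0 (labiodental→labiodental), voicing differs (+1); total 1. Next closest is /θ/ at distance 2.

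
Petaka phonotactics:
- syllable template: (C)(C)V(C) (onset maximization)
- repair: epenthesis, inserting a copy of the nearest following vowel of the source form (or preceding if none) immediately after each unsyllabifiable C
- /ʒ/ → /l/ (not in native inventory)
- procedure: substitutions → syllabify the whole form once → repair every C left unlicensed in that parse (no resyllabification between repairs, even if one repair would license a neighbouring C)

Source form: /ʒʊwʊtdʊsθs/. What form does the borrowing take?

Substitution: /ʒ/ → /l/, giving /lʊwʊtdʊsθs/.
The consonants /θ/, /s/ cannot be parsed into a legal (C)(C)V(C) syllable (at most one coda consonant is licensed; onsets may contain at most 2 consonants).
Each unlicensed consonant becomes the onset of a new syllable: /θ/ → /θʊ/, /s/ → /sʊ/.

lʊwʊtdʊsθʊsʊ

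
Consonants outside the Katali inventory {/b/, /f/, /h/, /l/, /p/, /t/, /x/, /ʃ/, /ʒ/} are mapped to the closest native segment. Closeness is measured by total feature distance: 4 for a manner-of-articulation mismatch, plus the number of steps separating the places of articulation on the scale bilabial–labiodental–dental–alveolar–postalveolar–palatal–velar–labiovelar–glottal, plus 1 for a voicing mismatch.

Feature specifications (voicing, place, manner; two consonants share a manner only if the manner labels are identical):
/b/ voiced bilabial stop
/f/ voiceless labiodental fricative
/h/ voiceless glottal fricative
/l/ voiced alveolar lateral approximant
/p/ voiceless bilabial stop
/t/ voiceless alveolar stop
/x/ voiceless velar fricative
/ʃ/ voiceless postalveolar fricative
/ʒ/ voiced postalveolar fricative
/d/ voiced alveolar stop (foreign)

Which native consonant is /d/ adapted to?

t

/t/ is closest: same manner (stop), place distance 0 (alveolar→alveolar), voicing differs (+1); total 1. Next closest is /b/ at distance 3.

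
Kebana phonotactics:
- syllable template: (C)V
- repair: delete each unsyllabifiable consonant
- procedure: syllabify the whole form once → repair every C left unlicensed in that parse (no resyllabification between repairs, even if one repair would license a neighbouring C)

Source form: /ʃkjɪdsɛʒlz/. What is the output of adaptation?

Syllabifying with onset maximization leaves /ʃ/, /k/, /d/, /ʒ/, /l/, /z/ stranded (no codas are permitted; onsets are limited to one consonant).
Deletion applies to /ʃ/, /k/, /d/, /ʒ/, /l/, /z/.

jɪsɛ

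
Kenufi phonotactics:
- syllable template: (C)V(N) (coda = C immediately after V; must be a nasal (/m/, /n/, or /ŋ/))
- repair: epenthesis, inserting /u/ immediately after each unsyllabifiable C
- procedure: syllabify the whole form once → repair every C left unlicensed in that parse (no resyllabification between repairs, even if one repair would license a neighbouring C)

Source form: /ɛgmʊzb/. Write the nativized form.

ɛgumʊzubu

Syllabifying with onset maximization leaves /g/, /z/, /b/ stranded (only a nasal (/m/, /n/, or /ŋ/) is licensed in coda position; onsets are limited to one consonant).
Each unlicensed consonant becomes the onset of a new syllable: /g/ → /gu/, /z/ → /zu/, /b/ → /bu/.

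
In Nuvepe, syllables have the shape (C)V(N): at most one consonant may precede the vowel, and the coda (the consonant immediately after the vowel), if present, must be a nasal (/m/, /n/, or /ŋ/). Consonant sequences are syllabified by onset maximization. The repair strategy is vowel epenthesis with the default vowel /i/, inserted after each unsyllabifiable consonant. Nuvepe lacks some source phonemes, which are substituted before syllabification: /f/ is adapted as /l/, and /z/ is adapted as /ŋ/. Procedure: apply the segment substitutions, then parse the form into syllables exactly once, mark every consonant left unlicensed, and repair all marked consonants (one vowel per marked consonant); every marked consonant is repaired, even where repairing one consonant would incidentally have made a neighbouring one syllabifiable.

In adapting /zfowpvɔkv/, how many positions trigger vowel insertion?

After substitution the input is /ŋlowpvɔkv/.
The unsyllabifiable consonants are /ŋ/, /w/, /p/, /k/, /v/; each receives one epenthetic vowel.

5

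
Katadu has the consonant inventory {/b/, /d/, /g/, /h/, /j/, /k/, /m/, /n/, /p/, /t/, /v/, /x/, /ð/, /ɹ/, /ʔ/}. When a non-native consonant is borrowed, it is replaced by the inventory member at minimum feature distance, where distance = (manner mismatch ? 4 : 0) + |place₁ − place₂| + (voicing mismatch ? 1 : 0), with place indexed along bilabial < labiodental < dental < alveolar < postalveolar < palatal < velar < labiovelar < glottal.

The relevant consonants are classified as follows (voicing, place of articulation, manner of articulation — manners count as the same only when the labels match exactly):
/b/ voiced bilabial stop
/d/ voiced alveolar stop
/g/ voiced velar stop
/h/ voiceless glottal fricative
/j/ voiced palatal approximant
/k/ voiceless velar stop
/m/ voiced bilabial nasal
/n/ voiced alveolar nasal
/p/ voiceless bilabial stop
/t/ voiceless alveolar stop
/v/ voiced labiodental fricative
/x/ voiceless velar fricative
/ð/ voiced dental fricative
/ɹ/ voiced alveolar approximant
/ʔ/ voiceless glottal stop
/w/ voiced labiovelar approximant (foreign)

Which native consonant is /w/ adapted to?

/j/ is closest: same manner (approximant), place distance 2 (labiovelar→palatal), same voicing; total 2. Next closest is /ɹ/ at distance 4.

j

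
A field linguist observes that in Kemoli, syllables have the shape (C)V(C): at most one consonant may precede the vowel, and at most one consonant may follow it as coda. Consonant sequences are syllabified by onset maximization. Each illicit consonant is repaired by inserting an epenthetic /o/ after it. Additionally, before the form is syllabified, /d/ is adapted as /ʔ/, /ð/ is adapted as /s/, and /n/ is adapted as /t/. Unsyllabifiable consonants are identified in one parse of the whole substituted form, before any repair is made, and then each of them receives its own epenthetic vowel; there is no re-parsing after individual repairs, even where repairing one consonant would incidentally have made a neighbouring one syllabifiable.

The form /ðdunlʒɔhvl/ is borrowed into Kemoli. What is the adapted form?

soʔutloʒɔhvolo

Substitution: /ð/ → /s/, /d/ → /ʔ/, /n/ → /t/, giving /sʔutlʒɔhvl/.
Syllabifying with onset maximization leaves /s/, /l/, /v/, /l/ stranded (at most one coda consonant is licensed; onsets are limited to one consonant).
Each unlicensed consonant becomes the onset of a new syllable: /s/ → /so/, /l/ → /lo/, /v/ → /vo/, /l/ → /lo/.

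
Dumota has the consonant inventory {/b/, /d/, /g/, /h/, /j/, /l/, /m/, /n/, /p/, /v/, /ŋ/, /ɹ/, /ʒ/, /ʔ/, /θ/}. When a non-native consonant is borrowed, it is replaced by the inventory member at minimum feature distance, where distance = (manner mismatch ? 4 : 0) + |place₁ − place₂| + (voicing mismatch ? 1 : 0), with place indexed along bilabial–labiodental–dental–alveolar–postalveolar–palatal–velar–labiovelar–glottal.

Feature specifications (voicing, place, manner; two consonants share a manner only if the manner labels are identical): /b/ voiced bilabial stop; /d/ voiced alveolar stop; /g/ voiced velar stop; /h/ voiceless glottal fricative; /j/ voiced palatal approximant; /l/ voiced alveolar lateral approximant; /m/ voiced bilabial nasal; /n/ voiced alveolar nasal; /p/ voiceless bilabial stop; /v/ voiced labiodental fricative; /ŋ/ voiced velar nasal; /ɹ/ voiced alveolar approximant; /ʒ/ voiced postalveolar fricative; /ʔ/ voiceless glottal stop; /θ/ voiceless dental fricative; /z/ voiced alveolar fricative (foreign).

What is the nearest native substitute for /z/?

ʒ

/ʒ/ is closest: same manner (fricative), place distance 1 (alveolar→postalveolar), same voicing; total 1. Next closest is /v/ at distance 2.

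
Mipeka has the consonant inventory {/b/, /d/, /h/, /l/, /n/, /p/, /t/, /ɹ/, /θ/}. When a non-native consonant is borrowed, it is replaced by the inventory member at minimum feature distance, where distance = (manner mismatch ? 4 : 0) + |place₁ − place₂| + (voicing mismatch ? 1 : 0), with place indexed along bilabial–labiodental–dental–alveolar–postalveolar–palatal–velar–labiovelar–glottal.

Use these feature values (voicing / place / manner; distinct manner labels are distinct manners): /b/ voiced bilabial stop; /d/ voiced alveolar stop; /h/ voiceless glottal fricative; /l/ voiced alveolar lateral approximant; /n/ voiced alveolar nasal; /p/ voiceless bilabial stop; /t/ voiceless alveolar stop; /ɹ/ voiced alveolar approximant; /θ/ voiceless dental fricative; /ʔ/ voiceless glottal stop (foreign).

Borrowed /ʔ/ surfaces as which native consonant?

/h/ is closest: manner differs (stop→fricative, +4), place distance 0 (glottal→glottal), same voicing; total 4. Next closest is /t/ at distance 5.

h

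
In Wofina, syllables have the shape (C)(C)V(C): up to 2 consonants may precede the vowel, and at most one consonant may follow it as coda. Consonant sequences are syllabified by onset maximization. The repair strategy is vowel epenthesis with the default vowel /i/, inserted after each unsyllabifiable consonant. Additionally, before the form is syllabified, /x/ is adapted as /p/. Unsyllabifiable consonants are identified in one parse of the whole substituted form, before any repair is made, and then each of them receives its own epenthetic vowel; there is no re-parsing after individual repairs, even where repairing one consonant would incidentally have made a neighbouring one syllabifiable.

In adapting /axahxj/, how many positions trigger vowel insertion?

2

After substitution the input is /apahpj/.
The unsyllabifiable consonants are /p/, /j/; each receives one epenthetic vowel.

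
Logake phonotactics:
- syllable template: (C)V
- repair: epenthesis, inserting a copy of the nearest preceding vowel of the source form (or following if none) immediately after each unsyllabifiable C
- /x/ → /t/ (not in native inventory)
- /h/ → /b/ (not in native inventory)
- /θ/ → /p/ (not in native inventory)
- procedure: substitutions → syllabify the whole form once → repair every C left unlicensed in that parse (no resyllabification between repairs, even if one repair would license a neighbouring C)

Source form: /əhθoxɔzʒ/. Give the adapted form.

əbəpotɔzɔʒɔ

Substitution: /h/ → /b/, /θ/ → /p/, /x/ → /t/, giving /əbpotɔzʒ/.
The consonants /b/, /z/, /ʒ/ cannot be parsed into a legal (C)V syllable (no codas are permitted; onsets are limited to one consonant).
Inserting the epenthetic vowel yields /b/ → /bə/, /z/ → /zɔ/, /ʒ/ → /ʒɔ/.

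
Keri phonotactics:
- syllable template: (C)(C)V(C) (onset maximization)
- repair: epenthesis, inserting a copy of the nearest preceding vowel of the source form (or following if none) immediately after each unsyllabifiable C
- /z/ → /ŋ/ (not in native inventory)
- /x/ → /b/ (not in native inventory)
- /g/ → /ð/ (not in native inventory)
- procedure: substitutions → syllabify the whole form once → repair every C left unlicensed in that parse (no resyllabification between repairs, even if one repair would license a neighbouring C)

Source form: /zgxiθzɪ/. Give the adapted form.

Substitution: /z/ → /ŋ/, /g/ → /ð/, /x/ → /b/, giving /ŋðbiθŋɪ/.
Syllabifying with onset maximization leaves /ŋ/ stranded (at most one coda consonant is licensed; onsets may contain at most 2 consonants).
Each unlicensed consonant becomes the onset of a new syllable: /ŋ/ → /ŋi/.

ŋiðbiθŋɪ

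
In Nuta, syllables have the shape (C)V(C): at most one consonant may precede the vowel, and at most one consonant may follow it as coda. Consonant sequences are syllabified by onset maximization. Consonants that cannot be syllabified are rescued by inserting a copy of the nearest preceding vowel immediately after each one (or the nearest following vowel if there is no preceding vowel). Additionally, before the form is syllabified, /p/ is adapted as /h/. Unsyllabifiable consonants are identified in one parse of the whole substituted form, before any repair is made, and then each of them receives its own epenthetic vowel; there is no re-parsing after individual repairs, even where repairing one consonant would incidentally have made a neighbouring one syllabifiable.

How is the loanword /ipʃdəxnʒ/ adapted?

Substitution: /p/ → /h/, giving /ihʃdəxnʒ/.
The consonants /ʃ/, /n/, /ʒ/ cannot be parsed into a legal (C)V(C) syllable (at most one coda consonant is licensed; onsets are limited to one consonant).
Inserting the epenthetic vowel yields /ʃ/ → /ʃi/, /n/ → /nə/, /ʒ/ → /ʒə/.

ihʃidəxnəʒə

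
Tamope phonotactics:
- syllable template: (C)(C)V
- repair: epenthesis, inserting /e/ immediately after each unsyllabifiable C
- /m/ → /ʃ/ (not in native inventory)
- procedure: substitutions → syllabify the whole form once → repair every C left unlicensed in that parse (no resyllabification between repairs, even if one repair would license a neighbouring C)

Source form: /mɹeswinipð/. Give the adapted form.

ʃɹeswinipeðe

Substitution: /m/ → /ʃ/, giving /ʃɹeswinipð/.
The consonants /p/, /ð/ cannot be parsed into a legal (C)(C)V syllable (no codas are permitted; onsets may contain at most 2 consonants).
Epenthesis after each stranded consonant: /p/ → /pe/, /ð/ → /ðe/.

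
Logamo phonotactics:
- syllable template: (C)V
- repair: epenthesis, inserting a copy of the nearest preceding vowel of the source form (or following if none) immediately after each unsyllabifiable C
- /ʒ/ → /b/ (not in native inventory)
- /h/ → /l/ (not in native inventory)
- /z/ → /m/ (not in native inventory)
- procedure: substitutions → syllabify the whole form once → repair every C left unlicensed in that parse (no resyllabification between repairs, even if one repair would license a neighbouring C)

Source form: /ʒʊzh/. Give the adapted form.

bʊmʊlʊ

Substitution: /ʒ/ → /b/, /z/ → /m/, /h/ → /l/, giving /bʊml/.
Under (C)V, the unsyllabifiable consonants are /m/, /l/ (no codas are permitted; onsets are limited to one consonant).
Each unlicensed consonant becomes the onset of a new syllable: /m/ → /mʊ/, /l/ → /lʊ/.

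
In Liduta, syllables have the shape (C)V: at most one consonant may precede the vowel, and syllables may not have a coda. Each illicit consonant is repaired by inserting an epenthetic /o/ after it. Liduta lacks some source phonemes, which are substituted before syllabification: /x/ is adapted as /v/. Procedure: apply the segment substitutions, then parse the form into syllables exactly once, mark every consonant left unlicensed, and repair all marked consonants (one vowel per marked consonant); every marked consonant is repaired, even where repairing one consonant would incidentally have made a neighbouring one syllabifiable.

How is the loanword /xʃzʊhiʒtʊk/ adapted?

Substitution: /x/ → /v/, giving /vʃzʊhiʒtʊk/.
The consonants /v/, /ʃ/, /ʒ/, /k/ cannot be parsed into a legal (C)V syllable (no codas are permitted; onsets are limited to one consonant).
Inserting the epenthetic vowel yields /v/ → /vo/, /ʃ/ → /ʃo/, /ʒ/ → /ʒo/, /k/ → /ko/.

voʃozʊhiʒotʊko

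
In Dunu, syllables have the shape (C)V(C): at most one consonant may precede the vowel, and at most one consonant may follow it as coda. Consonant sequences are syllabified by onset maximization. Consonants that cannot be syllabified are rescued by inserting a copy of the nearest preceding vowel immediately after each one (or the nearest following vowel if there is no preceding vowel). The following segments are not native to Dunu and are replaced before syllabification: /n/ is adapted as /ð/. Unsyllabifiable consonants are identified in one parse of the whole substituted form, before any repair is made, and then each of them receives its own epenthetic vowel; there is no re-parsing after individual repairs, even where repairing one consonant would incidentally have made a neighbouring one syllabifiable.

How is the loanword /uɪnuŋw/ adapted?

Substitution: /n/ → /ð/, giving /uɪðuŋw/.
The consonants /w/ cannot be parsed into a legal (C)V(C) syllable (at most one coda consonant is licensed; onsets are limited to one consonant).
Inserting the epenthetic vowel yields /w/ → /wu/.

uɪðuŋwu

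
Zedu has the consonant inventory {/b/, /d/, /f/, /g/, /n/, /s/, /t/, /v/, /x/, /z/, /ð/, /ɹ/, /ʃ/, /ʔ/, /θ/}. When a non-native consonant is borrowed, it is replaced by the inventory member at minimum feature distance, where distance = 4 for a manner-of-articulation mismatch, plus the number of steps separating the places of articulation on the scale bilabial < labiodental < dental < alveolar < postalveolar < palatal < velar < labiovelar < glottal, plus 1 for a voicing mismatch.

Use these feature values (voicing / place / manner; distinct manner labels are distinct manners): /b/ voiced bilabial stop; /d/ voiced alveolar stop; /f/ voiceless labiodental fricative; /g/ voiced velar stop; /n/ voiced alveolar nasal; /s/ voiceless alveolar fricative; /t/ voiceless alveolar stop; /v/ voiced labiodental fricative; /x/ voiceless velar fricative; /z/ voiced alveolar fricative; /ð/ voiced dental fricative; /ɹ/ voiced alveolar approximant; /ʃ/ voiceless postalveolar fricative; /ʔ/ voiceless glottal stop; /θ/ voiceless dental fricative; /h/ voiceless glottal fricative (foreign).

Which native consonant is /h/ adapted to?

/x/ is closest: same manner (fricative), place distance 2 (glottal→velar), same voicing; total 2. Next closest is /ʃ/ at distance 4.

x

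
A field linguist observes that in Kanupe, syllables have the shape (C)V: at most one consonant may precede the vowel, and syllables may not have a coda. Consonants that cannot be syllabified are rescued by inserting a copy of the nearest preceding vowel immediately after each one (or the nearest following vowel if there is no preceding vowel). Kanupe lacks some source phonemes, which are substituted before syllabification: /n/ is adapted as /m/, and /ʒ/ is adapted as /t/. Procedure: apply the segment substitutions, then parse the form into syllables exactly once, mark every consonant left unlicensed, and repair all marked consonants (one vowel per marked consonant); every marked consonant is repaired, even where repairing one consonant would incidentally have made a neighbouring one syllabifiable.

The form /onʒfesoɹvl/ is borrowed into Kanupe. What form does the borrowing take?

omotofesoɹovolo

Substitution: /n/ → /m/, /ʒ/ → /t/, giving /omtfesoɹvl/.
Syllabifying with onset maximization leaves /m/, /t/, /ɹ/, /v/, /l/ stranded (no codas are permitted; onsets are limited to one consonant).
Epenthesis after each stranded consonant: /m/ → /mo/, /t/ → /to/, /ɹ/ → /ɹo/, /v/ → /vo/, /l/ → /lo/.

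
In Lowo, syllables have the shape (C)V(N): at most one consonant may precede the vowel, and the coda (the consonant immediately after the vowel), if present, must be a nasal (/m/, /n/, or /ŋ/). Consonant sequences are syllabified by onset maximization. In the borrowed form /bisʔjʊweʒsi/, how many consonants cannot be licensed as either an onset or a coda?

3

Syllabifying with onset maximization leaves /s/, /ʔ/, /ʒ/ stranded (only a nasal (/m/, /n/, or /ŋ/) is licensed in coda position; onsets are limited to one consonant).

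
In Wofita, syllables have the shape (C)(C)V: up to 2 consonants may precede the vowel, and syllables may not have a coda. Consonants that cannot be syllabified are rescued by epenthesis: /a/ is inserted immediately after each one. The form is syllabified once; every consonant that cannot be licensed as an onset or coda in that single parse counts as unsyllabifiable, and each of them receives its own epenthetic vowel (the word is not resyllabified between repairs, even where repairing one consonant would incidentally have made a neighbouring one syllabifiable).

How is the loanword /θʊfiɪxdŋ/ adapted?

θʊfiɪxadaŋa

The consonants /x/, /d/, /ŋ/ cannot be parsed into a legal (C)(C)V syllable (no codas are permitted; onsets may contain at most 2 consonants).
Epenthesis after each stranded consonant: /x/ → /xa/, /d/ → /da/, /ŋ/ → /ŋa/.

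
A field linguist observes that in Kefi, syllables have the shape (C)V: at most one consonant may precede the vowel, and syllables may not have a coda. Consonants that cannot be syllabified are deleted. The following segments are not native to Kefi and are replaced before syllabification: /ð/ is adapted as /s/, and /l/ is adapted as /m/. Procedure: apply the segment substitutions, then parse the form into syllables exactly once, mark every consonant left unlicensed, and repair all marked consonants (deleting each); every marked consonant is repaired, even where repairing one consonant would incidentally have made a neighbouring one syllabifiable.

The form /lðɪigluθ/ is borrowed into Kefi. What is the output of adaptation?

sɪimu

Substitution: /l/ → /m/, /ð/ → /s/, giving /msɪigmuθ/.
Under (C)V, the unsyllabifiable consonants are /m/, /g/, /θ/ (no codas are permitted; onsets are limited to one consonant).
Deletion applies to /m/, /g/, /θ/.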